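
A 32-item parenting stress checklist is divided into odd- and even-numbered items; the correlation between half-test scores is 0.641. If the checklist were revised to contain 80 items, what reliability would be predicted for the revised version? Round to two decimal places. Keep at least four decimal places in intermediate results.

Full-test reliability from the split-half r: r_full = 2(0.641)/(1 + 0.641) = 0.7812
Length factor from 32 to 80 items: n = 80/32 = 2.5000
r_new = n·r_full / (1 + (n − 1)·r_full) = 1.9530 / 2.1718 ≈ 0.8993

0.90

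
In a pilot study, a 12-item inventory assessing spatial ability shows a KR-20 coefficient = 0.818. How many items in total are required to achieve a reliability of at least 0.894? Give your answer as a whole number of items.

23

Spearman-Brown solved for the length factor n:
n = r_target (1 − r_old) / [ r_old (1 − r_target) ]
n = 0.894 × (1 − 0.818) / [ 0.818 × (1 − 0.894) ]
  = 0.162708 / 0.086708 = 1.8765
1.8765 × 12 = 22.52 → 23 items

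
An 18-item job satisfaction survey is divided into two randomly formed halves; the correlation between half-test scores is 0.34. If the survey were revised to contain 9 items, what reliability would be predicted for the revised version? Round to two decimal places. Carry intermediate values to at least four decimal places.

0.34

Spearman-Brown correction (n = 2): r_full = 2·0.34/(1 + 0.34) = 0.5075
Then adjust to 9 items: n = 9/18 = 0.5000
r_new = n·r_full / (1 + (n − 1)·r_full) = 0.2537 / 0.7463 ≈ 0.3399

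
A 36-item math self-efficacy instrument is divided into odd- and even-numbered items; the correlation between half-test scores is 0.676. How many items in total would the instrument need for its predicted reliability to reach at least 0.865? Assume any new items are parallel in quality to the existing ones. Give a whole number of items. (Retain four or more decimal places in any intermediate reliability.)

r_full = 2(0.676)/(1 + 0.676) = 0.8067
Solve Spearman-Brown for n: n = 0.865(1 − 0.8067) / [0.8067(1 − 0.865)] = 1.5353
Required items = 1.5353 × 36 = 55.27, so 56 items.

56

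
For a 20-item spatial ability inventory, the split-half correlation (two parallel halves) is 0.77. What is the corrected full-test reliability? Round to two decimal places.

Each half is half the length of the full test, so the full test is n = 2 times a half.
r_full = 2r_hh / (1 + r_hh) = 2 × 0.77 / (1 + 0.77)
       = 1.5400 / 1.7700 = 0.8701

0.87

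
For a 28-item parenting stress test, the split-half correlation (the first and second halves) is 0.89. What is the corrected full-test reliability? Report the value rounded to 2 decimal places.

0.94

The full test is twice the length of either half (n = 2).
r_full = 2(0.89) / (1 + 0.89)
       = 1.7800 / 1.8900 = 0.9418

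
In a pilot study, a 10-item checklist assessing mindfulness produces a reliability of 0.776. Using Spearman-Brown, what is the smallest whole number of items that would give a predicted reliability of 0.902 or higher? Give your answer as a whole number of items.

27

Invert Spearman-Brown to solve for n:
n = r*(1 − r) / [ r (1 − r*) ]
n = [0.902 × 0.224] / [0.776 × 0.098]
  = 0.202048 / 0.076048 = 2.6568
2.6568 × 10 = 26.57 → 27 items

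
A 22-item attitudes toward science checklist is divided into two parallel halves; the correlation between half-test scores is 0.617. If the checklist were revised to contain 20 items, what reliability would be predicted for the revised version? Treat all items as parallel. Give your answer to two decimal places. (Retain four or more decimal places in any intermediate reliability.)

First correct the split-half correlation to full-test reliability: r_full = 2 × 0.617 / (1 + 0.617) ≈ 0.7631
Length factor from 22 to 20 items: n = 20/22 = 0.9091
r_new = n·r_full / (1 + (n − 1)·r_full) = 0.6937 / 0.9306 ≈ 0.7454

0.75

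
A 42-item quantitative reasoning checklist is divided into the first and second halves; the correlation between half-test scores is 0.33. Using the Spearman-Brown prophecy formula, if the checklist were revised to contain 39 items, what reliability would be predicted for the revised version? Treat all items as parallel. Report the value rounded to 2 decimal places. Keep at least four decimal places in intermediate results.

Full-test reliability from the split-half r: r_full = 2(0.33)/(1 + 0.33) = 0.4962
Then adjust to 39 items: n = 39/42 = 0.9286
r_new = n·r_full / (1 + (n − 1)·r_full) = 0.4608 / 0.9646 ≈ 0.4777

0.48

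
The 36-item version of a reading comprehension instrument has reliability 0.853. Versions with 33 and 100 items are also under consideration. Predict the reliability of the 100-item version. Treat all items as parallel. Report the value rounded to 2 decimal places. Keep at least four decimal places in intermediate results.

0.94

Only the ratio of lengths matters: n = 100/36 = 2.7778
r_{100} = n·r / (1 + (n − 1)·r) = 2.3695 / 2.5165 ≈ 0.9416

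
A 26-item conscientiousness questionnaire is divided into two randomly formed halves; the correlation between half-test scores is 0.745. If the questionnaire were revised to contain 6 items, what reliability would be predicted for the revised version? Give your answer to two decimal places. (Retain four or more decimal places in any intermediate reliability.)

0.57

Full-test reliability from the split-half r: r_full = 2(0.745)/(1 + 0.745) = 0.8539
Then adjust to 6 items: n = 6/26 = 0.2308
r_new = n·r_full / (1 + (n − 1)·r_full) = 0.1971 / 0.3432 ≈ 0.5743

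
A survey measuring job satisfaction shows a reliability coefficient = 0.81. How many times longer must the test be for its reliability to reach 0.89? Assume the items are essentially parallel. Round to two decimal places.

1.90

Invert Spearman-Brown to solve for n:
n = r*(1 − r) / [ r (1 − r*) ]
n = 0.89 × (1 − 0.81) / [ 0.81 × (1 − 0.89) ]
  = 0.1691 / 0.0891 = 1.8979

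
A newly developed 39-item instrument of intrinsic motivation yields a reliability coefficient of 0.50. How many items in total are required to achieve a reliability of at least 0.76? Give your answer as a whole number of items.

Rearranging the Spearman-Brown formula for n,
n = r*(1 − r) / [ r (1 − r*) ]
n = [0.76 × 0.50] / [0.50 × 0.24]
n = 0.3800 / 0.1200 ≈ 3.1667
So the test needs 3.1667 × 39 ≈ 123.50 items; rounding up, 124.

124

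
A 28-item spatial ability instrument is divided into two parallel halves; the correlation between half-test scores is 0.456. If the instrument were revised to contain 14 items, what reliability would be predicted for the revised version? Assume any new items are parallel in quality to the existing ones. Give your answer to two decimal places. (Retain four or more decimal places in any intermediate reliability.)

First correct the split-half correlation to full-test reliability: r_full = 2 × 0.456 / (1 + 0.456) ≈ 0.6264
Length factor from 28 to 14 items: n = 14/28 = 0.5000
r_new = n·r_full / (1 + (n − 1)·r_full) = 0.3132 / 0.6868 ≈ 0.4560

0.46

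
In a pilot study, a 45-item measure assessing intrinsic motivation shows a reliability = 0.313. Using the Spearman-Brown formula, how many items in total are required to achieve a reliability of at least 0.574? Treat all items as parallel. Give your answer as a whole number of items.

134

n = 0.574 × (1 − 0.313) / [ 0.313 × (1 − 0.574) ]
  = 0.394338 / 0.133338 = 2.9574
So the test needs 2.9574 × 45 ≈ 133.08 items; rounding up, 134.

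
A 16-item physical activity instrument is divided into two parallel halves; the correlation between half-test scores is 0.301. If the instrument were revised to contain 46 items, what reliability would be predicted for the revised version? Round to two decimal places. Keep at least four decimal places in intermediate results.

Full-test reliability from the split-half r: r_full = 2(0.301)/(1 + 0.301) = 0.4627
Then adjust to 46 items: n = 46/16 = 2.8750
r_new = n·r_full / (1 + (n − 1)·r_full) = 1.3303 / 1.8676 ≈ 0.7123

0.71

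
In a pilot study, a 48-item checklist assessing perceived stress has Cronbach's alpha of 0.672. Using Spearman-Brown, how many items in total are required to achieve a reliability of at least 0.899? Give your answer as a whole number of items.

Spearman-Brown solved for the length factor n:
n = r_target (1 − r_old) / [ r_old (1 − r_target) ]
n = 0.899(1 − 0.672) / [0.672(1 − 0.899)]
n = 0.294872 / 0.067872 ≈ 4.3445
So the test needs 4.3445 × 48 ≈ 208.54 items; rounding up, 209.

209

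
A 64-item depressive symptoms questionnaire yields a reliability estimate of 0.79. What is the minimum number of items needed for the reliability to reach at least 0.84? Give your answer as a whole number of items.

Rearranging the Spearman-Brown formula for n,
n = r_target (1 − r_old) / [ r_old (1 − r_target) ]
n = 0.84 × (1 − 0.79) / [ 0.79 × (1 − 0.84) ]
n = 0.1764 / 0.1264 ≈ 1.3956
So the test needs 1.3956 × 64 ≈ 89.32 items; rounding up, 90.

90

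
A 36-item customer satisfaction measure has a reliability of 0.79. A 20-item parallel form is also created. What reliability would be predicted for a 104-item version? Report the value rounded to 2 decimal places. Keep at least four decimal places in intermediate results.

Only the ratio of lengths matters: n = 104/36 = 2.8889
r_{104} = n·r / (1 + (n − 1)·r) = 2.2822 / 2.4922 ≈ 0.9157

0.92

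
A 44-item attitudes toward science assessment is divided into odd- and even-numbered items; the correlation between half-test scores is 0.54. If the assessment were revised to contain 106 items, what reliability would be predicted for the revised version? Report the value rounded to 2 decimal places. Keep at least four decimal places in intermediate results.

0.85

Spearman-Brown correction (n = 2): r_full = 2·0.54/(1 + 0.54) = 0.7013
Length factor from 44 to 106 items: n = 106/44 = 2.4091
r_new = n·r_full / (1 + (n − 1)·r_full) = 1.6895 / 1.9882 ≈ 0.8498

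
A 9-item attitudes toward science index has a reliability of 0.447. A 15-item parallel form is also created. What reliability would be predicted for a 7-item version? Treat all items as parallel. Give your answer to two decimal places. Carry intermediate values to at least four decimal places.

0.39

Only the ratio of lengths matters: n = 7/9 = 0.7778
r_{7} = n·r / (1 + (n − 1)·r) = 0.3477 / 0.9007 ≈ 0.3860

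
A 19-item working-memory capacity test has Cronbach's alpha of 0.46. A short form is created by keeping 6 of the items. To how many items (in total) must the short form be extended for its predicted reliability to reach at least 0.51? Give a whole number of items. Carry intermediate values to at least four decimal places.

24

First, r for the 6-item form: n = 6/19 = 0.3158, so r_6 = 0.3158·0.46/(1 + (0.3158 − 1)·0.46) = 0.2120
Length factor from the short form to reach 0.51: n' = 0.51(1 − 0.2120) / [0.2120(1 − 0.51)] ≈ 3.8687
Total items = 3.8687 × 6 = 23.21, rounded up to 24.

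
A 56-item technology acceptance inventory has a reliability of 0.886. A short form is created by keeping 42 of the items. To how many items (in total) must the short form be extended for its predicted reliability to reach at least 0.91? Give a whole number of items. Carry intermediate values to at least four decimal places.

First, r for the 42-item form: n = 42/56 = 0.7500, so r_42 = 0.7500·0.886/(1 + (0.7500 − 1)·0.886) = 0.8536
Length factor from the short form to reach 0.91: n' = 0.91(1 − 0.8536) / [0.8536(1 − 0.91)] ≈ 1.7341
Total items = 1.7341 × 42 = 72.83, rounded up to 73.

73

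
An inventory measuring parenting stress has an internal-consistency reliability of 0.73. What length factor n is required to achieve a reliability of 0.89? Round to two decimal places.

2.99

n = 0.89 × (1 − 0.73) / [ 0.73 × (1 − 0.89) ]
n = 0.2403 / 0.0803 ≈ 2.9925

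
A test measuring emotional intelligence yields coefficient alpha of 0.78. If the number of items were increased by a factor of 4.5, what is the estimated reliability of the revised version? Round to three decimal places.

Apply the Spearman-Brown prophecy formula, r' = nr / [1 + (n − 1)r]:
r_new = (4.5 × 0.78) / (1 + (4.5 − 1) × 0.78)
r_new = 3.5100 / 3.7300 ≈ 0.9410

0.941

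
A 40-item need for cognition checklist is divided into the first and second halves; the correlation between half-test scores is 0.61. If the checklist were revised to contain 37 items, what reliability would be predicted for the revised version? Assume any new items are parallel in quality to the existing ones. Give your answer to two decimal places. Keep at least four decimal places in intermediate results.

0.74

Spearman-Brown correction (n = 2): r_full = 2·0.61/(1 + 0.61) = 0.7578
Then adjust to 37 items: n = 37/40 = 0.9250
r_new = n·r_full / (1 + (n − 1)·r_full) = 0.7010 / 0.9432 ≈ 0.7432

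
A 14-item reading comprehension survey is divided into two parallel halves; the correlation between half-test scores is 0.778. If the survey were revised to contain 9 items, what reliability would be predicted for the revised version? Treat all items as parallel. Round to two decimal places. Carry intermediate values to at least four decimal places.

Spearman-Brown correction (n = 2): r_full = 2·0.778/(1 + 0.778) = 0.8751
Then adjust to 9 items: n = 9/14 = 0.6429
r_new = n·r_full / (1 + (n − 1)·r_full) = 0.5626 / 0.6875 ≈ 0.8183

0.82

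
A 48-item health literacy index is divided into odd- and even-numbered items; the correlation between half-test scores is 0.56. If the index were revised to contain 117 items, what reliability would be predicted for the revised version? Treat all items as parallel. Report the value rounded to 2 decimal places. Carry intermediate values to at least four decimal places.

0.86

Spearman-Brown correction (n = 2): r_full = 2·0.56/(1 + 0.56) = 0.7179
Then adjust to 117 items: n = 117/48 = 2.4375
r_new = n·r_full / (1 + (n − 1)·r_full) = 1.7499 / 2.0320 ≈ 0.8612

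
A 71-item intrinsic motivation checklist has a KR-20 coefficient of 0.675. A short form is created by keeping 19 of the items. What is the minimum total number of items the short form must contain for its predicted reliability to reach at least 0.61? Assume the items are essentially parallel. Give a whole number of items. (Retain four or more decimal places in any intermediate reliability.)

54

First, r for the 19-item form: n = 19/71 = 0.2676, so r_19 = 0.2676·0.675/(1 + (0.2676 − 1)·0.675) = 0.3572
Then solve for n' with r_old = 0.3572, r_target = 0.61: n' = 0.61(1 − 0.3572)/[0.3572(1 − 0.61)] = 2.8147
Total items = 2.8147 × 19 = 53.48, rounded up to 54.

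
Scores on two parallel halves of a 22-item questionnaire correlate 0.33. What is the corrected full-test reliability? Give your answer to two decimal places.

0.50

Apply the Spearman-Brown correction with n = 2:
r_full = 2r_hh / (1 + r_hh) = 2 × 0.33 / (1 + 0.33)
       = 0.6600 / 1.3300 = 0.4962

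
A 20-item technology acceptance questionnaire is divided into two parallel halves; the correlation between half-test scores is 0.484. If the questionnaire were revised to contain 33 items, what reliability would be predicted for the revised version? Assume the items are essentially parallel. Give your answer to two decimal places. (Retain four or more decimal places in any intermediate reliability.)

First correct the split-half correlation to full-test reliability: r_full = 2 × 0.484 / (1 + 0.484) ≈ 0.6523
Then adjust to 33 items: n = 33/20 = 1.6500
r_new = n·r_full / (1 + (n − 1)·r_full) = 1.0763 / 1.4240 ≈ 0.7558

0.76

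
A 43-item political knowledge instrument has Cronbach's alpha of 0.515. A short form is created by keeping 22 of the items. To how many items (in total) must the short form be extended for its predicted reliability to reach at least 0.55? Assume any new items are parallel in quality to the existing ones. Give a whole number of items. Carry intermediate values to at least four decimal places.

First, r for the 22-item form: n = 22/43 = 0.5116, so r_22 = 0.5116·0.515/(1 + (0.5116 − 1)·0.515) = 0.3520
Length factor from the short form to reach 0.55: n' = 0.55(1 − 0.3520) / [0.3520(1 − 0.55)] ≈ 2.2500
Items = 2.2500 × 22 ≈ 49.50 → 50

50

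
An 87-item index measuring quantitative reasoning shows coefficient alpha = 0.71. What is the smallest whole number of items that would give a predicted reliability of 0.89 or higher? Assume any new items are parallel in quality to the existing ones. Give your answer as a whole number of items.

288

Spearman-Brown solved for the length factor n:
n = r_target (1 − r_old) / [ r_old (1 − r_target) ]
n = [0.89 × 0.29] / [0.71 × 0.11]
n = 0.2581 / 0.0781 ≈ 3.3047
So the test needs 3.3047 × 87 ≈ 287.51 items; rounding up, 288.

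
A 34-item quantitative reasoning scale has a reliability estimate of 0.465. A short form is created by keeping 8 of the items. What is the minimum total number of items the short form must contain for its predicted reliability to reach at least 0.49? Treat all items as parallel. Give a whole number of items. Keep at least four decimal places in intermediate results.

First, r for the 8-item form: n = 8/34 = 0.2353, so r_8 = 0.2353·0.465/(1 + (0.2353 − 1)·0.465) = 0.1698
Length factor from the short form to reach 0.49: n' = 0.49(1 − 0.1698) / [0.1698(1 − 0.49)] ≈ 4.6975
Items = 4.6975 × 8 ≈ 37.58 → 38

38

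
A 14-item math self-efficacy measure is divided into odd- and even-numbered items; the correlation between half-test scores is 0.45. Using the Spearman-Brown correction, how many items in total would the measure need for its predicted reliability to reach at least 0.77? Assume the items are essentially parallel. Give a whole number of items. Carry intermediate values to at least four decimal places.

29

r_full = 2(0.45)/(1 + 0.45) = 0.6207
Solve Spearman-Brown for n: n = 0.77(1 − 0.6207) / [0.6207(1 − 0.77)] = 2.0458
Required items = 2.0458 × 14 = 28.64, so 29 items.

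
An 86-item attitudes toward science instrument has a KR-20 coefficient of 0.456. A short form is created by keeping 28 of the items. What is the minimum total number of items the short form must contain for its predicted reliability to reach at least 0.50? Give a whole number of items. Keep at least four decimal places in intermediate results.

First, r for the 28-item form: n = 28/86 = 0.3256, so r_28 = 0.3256·0.456/(1 + (0.3256 − 1)·0.456) = 0.2144
Length factor from the short form to reach 0.50: n' = 0.50(1 − 0.2144) / [0.2144(1 − 0.50)] ≈ 3.6642
Items = 3.6642 × 28 ≈ 102.60 → 103

103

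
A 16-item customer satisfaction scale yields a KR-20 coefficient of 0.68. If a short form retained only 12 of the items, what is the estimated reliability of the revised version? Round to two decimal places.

0.61

n = 12/16 = 0.75
Spearman-Brown: r_new = n·r / (1 + (n − 1)·r)
r_new = 0.75·0.68 / [1 + (0.75 − 1)·0.68]
r_new = 0.5100 / 0.8300 ≈ 0.6145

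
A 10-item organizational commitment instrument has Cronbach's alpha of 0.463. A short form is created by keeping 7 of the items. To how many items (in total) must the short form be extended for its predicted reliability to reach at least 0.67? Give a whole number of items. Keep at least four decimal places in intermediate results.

First, r for the 7-item form: n = 7/10 = 0.7000, so r_7 = 0.7000·0.463/(1 + (0.7000 − 1)·0.463) = 0.3764
Then solve for n' with r_old = 0.3764, r_target = 0.67: n' = 0.67(1 − 0.3764)/[0.3764(1 − 0.67)] = 3.3637
Items = 3.3637 × 7 ≈ 23.55 → 24

24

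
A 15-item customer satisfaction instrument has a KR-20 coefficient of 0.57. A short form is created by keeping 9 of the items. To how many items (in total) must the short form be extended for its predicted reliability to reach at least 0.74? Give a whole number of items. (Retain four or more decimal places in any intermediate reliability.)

33

First, r for the 9-item form: n = 9/15 = 0.6000, so r_9 = 0.6000·0.57/(1 + (0.6000 − 1)·0.57) = 0.4430
Length factor from the short form to reach 0.74: n' = 0.74(1 − 0.4430) / [0.4430(1 − 0.74)] ≈ 3.5786
Total items = 3.5786 × 9 = 32.21, rounded up to 33.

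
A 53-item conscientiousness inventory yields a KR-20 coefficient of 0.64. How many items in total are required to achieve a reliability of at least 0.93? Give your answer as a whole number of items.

397

n = 0.93 × (1 − 0.64) / [ 0.64 × (1 − 0.93) ]
n = 0.3348 / 0.0448 ≈ 7.4732
Items needed = n × 53 = 7.4732 × 53 ≈ 396.08 → round up to 397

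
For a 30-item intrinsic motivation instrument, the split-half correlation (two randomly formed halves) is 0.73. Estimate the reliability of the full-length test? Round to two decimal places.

Each half is half the length of the full test, so the full test is n = 2 times a half.
r_full = 2(0.73) / (1 + 0.73)
       = 1.4600 / 1.7300 = 0.8439

0.84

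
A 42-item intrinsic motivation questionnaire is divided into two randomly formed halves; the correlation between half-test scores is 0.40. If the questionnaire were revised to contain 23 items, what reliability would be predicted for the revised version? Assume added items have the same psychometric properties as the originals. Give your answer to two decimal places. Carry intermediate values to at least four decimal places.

Full-test reliability from the split-half r: r_full = 2(0.40)/(1 + 0.40) = 0.5714
Then adjust to 23 items: n = 23/42 = 0.5476
r_new = n·r_full / (1 + (n − 1)·r_full) = 0.3129 / 0.7415 ≈ 0.4220

0.42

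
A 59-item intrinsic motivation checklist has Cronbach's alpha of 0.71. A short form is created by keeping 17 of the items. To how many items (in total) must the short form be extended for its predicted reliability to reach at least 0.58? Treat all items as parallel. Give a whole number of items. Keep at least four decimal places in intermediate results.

34

First, r for the 17-item form: n = 17/59 = 0.2881, so r_17 = 0.2881·0.71/(1 + (0.2881 − 1)·0.71) = 0.4136
Then solve for n' with r_old = 0.4136, r_target = 0.58: n' = 0.58(1 − 0.4136)/[0.4136(1 − 0.58)] = 1.9579
Items = 1.9579 × 17 ≈ 33.28 → 34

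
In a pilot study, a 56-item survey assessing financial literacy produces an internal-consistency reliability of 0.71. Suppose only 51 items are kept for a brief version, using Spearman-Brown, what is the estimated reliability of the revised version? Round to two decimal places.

n = 51/56 = 0.9107
By Spearman-Brown, r_new = n r / (1 + (n − 1) r).
r_new = 0.9107·0.71 / [1 + (0.9107 − 1)·0.71]
     = 0.6466 / 0.9366 = 0.6904

0.69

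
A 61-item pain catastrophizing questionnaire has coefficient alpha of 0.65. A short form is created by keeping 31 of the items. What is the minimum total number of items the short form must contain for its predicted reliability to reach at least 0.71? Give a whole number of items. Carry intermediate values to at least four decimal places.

Short-form reliability: n = 31/61 = 0.5082; r_31 = n·r/(1+(n−1)r) ≈ 0.4855
Length factor from the short form to reach 0.71: n' = 0.71(1 − 0.4855) / [0.4855(1 − 0.71)] ≈ 2.5945
Items = 2.5945 × 31 ≈ 80.43 → 81

81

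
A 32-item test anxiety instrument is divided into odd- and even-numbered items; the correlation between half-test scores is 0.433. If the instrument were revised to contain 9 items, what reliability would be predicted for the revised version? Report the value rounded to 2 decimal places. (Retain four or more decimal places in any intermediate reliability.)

Spearman-Brown correction (n = 2): r_full = 2·0.433/(1 + 0.433) = 0.6043
Then adjust to 9 items: n = 9/32 = 0.2812
r_new = n·r_full / (1 + (n − 1)·r_full) = 0.1699 / 0.5656 ≈ 0.3004

0.30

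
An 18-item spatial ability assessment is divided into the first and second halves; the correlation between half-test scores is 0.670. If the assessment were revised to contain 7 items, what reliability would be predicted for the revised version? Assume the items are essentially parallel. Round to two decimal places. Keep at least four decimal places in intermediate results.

0.61

Full-test reliability from the split-half r: r_full = 2(0.670)/(1 + 0.670) = 0.8024
Then adjust to 7 items: n = 7/18 = 0.3889
r_new = n·r_full / (1 + (n − 1)·r_full) = 0.3121 / 0.5097 ≈ 0.6123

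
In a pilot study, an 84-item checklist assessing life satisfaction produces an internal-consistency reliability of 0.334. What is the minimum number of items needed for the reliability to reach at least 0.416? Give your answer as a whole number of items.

Spearman-Brown solved for the length factor n:
n = r*(1 − r) / [ r (1 − r*) ]
n = [0.416 × 0.666] / [0.334 × 0.584]
n = 0.277056 / 0.195056 ≈ 1.4204
Items needed = n × 84 = 1.4204 × 84 ≈ 119.31 → round up to 120

120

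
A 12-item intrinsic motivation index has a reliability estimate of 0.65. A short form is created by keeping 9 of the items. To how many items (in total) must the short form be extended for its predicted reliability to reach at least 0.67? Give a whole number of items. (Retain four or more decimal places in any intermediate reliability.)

14

First, r for the 9-item form: n = 9/12 = 0.7500, so r_9 = 0.7500·0.65/(1 + (0.7500 − 1)·0.65) = 0.5821
Length factor from the short form to reach 0.67: n' = 0.67(1 − 0.5821) / [0.5821(1 − 0.67)] ≈ 1.4576
Items = 1.4576 × 9 ≈ 13.12 → 14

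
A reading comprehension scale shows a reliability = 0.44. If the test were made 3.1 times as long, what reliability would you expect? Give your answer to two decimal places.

Apply the Spearman-Brown prophecy formula, r' = nr / [1 + (n − 1)r]:
r_new = (3.1 × 0.44) / (1 + (3.1 − 1) × 0.44)
r_new = 1.3640 / 1.9240 ≈ 0.7089

0.71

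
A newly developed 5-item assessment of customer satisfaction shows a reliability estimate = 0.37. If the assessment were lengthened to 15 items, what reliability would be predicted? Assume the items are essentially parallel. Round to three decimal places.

0.638

n = 15/5 = 3
r_new = 3·0.37 / [1 + (3 − 1)·0.37]
     = 1.1100 / 1.7400 = 0.6379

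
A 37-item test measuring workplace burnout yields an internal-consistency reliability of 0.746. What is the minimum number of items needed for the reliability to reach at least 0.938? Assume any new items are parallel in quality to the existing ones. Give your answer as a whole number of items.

Spearman-Brown solved for the length factor n:
n = r_target (1 − r_old) / [ r_old (1 − r_target) ]
n = 0.938(1 − 0.746) / [0.746(1 − 0.938)]
n = 0.238252 / 0.046252 ≈ 5.1512
So the test needs 5.1512 × 37 ≈ 190.59 items; rounding up, 191.

191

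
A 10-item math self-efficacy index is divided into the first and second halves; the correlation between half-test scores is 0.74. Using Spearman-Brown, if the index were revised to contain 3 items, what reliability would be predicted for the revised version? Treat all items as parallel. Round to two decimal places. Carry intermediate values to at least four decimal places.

0.63

Spearman-Brown correction (n = 2): r_full = 2·0.74/(1 + 0.74) = 0.8506
Then adjust to 3 items: n = 3/10 = 0.3000
r_new = n·r_full / (1 + (n − 1)·r_full) = 0.2552 / 0.4046 ≈ 0.6307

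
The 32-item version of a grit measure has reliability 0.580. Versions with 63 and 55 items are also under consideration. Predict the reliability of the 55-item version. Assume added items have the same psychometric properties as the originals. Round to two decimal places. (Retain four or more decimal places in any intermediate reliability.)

0.70

Only the ratio of lengths matters: n = 55/32 = 1.7188
r_{55} = n·r / (1 + (n − 1)·r) = 0.9969 / 1.4169 ≈ 0.7036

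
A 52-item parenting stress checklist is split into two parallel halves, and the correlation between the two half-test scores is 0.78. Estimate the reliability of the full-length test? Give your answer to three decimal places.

r_full = 2(0.78) / (1 + 0.78)
       = 1.5600 / 1.7800 = 0.8764

0.876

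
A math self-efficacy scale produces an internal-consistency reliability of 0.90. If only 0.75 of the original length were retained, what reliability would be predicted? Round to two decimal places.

r_new = (0.75 × 0.90) / (1 + (0.75 − 1) × 0.90)
     = 0.6750 / 0.7750 = 0.8710

0.87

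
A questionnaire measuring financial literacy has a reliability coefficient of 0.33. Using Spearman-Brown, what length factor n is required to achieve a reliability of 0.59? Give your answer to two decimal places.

Rearranging the Spearman-Brown formula for n,
n = r*(1 − r) / [ r (1 − r*) ]
n = 0.59 × (1 − 0.33) / [ 0.33 × (1 − 0.59) ]
n = 0.3953 / 0.1353 ≈ 2.9217

2.92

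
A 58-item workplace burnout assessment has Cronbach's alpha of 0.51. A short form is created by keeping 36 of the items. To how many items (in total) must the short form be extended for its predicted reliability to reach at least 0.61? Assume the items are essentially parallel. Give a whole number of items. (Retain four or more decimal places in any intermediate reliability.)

First, r for the 36-item form: n = 36/58 = 0.6207, so r_36 = 0.6207·0.51/(1 + (0.6207 − 1)·0.51) = 0.3925
Length factor from the short form to reach 0.61: n' = 0.61(1 − 0.3925) / [0.3925(1 − 0.61)] ≈ 2.4209
Items = 2.4209 × 36 ≈ 87.15 → 88

88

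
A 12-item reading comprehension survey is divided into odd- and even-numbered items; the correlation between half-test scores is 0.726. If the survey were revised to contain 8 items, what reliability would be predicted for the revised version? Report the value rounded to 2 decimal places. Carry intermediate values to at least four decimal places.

0.78

Spearman-Brown correction (n = 2): r_full = 2·0.726/(1 + 0.726) = 0.8413
Length factor from 12 to 8 items: n = 8/12 = 0.6667
r_new = n·r_full / (1 + (n − 1)·r_full) = 0.5609 / 0.7196 ≈ 0.7795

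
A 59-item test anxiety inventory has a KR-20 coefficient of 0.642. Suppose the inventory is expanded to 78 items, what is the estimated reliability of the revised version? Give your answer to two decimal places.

n = 78/59 = 1.322
r_new = (1.322 × 0.642) / (1 + (1.322 − 1) × 0.642)
     = 0.8487 / 1.2067 = 0.7033

0.70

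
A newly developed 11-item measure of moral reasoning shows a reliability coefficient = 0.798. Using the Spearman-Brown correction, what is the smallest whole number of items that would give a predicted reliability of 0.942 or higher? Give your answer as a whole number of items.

46

Rearranging the Spearman-Brown formula for n,
n = r_target (1 − r_old) / [ r_old (1 − r_target) ]
n = 0.942(1 − 0.798) / [0.798(1 − 0.942)]
n = 0.190284 / 0.046284 ≈ 4.1112
4.1112 × 11 = 45.22 → 46 items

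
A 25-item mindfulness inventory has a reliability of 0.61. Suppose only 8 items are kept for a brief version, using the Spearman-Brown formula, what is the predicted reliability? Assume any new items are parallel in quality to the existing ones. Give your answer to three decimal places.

0.334

n = 8/25 = 0.32
Spearman-Brown: r_new = n·r / (1 + (n − 1)·r)
r_new = (0.32 × 0.61) / (1 + (0.32 − 1) × 0.61)
     = 0.1952 / 0.5852 = 0.3336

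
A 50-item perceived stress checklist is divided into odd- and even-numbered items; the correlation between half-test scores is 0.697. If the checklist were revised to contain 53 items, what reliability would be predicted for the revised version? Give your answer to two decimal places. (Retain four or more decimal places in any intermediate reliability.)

Spearman-Brown correction (n = 2): r_full = 2·0.697/(1 + 0.697) = 0.8214
Then adjust to 53 items: n = 53/50 = 1.0600
r_new = n·r_full / (1 + (n − 1)·r_full) = 0.8707 / 1.0493 ≈ 0.8298

0.83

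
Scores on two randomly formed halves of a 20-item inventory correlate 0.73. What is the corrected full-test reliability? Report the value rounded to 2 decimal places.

0.84

The full test is twice the length of either half (n = 2).
r_full = 2(0.73) / (1 + 0.73)
r_full = 1.4600 / 1.7300 ≈ 0.8439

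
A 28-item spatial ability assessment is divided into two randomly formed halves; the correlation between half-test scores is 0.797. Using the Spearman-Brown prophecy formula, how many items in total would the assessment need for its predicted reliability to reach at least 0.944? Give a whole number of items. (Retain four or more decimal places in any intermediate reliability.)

r_full = 2(0.797)/(1 + 0.797) = 0.8870
Solve Spearman-Brown for n: n = 0.944(1 − 0.8870) / [0.8870(1 − 0.944)] = 2.1475
Required items = 2.1475 × 28 = 60.13, so 61 items.

61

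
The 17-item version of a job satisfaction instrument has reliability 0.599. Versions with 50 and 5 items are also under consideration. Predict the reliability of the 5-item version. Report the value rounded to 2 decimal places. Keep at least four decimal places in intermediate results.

The 50-item form is not needed; work directly from the 17-item form with n = 5/17 = 0.2941.
r_{5} = n·r / (1 + (n − 1)·r) = 0.1762 / 0.5772 ≈ 0.3053

0.31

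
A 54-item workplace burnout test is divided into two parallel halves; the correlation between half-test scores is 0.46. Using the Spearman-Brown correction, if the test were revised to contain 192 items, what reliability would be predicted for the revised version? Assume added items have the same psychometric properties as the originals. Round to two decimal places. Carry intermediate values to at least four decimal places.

Full-test reliability from the split-half r: r_full = 2(0.46)/(1 + 0.46) = 0.6301
Then adjust to 192 items: n = 192/54 = 3.5556
r_new = n·r_full / (1 + (n − 1)·r_full) = 2.2404 / 2.6103 ≈ 0.8583

0.86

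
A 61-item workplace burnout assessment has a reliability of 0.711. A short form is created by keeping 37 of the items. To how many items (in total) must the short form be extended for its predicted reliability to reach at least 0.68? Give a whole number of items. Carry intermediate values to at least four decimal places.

Short-form reliability: n = 37/61 = 0.6066; r_37 = n·r/(1+(n−1)r) ≈ 0.5988
Length factor from the short form to reach 0.68: n' = 0.68(1 − 0.5988) / [0.5988(1 − 0.68)] ≈ 1.4238
Items = 1.4238 × 37 ≈ 52.68 → 53

53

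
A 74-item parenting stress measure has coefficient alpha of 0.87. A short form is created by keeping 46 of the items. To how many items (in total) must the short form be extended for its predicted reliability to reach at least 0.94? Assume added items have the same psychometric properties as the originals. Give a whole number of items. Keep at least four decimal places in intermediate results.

174

Short-form reliability: n = 46/74 = 0.6216; r_46 = n·r/(1+(n−1)r) ≈ 0.8062
Length factor from the short form to reach 0.94: n' = 0.94(1 − 0.8062) / [0.8062(1 − 0.94)] ≈ 3.7661
Items = 3.7661 × 46 ≈ 173.24 → 174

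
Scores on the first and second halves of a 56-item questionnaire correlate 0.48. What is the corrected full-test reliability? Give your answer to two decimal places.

Each half is half the length of the full test, so the full test is n = 2 times a half.
r_full = 2r_hh / (1 + r_hh) = 2 × 0.48 / (1 + 0.48)
r_full = 0.9600 / 1.4800 ≈ 0.6486

0.65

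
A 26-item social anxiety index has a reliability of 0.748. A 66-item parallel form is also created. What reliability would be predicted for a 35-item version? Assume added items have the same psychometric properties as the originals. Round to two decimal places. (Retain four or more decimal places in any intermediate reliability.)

The 66-item form is not needed; work directly from the 26-item form with n = 35/26 = 1.3462.
r_{35} = n·r / (1 + (n − 1)·r) = 1.0070 / 1.2590 ≈ 0.7998

0.80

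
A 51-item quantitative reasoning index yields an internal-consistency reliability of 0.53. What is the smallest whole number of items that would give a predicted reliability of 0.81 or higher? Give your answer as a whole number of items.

193

n = [0.81 × 0.47] / [0.53 × 0.19]
n = 0.3807 / 0.1007 ≈ 3.7805
Items needed = n × 51 = 3.7805 × 51 ≈ 192.81 → round up to 193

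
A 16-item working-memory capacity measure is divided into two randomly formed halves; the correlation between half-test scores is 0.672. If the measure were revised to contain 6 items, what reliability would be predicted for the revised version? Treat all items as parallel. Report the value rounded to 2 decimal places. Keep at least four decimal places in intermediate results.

Spearman-Brown correction (n = 2): r_full = 2·0.672/(1 + 0.672) = 0.8038
Then adjust to 6 items: n = 6/16 = 0.3750
r_new = n·r_full / (1 + (n − 1)·r_full) = 0.3014 / 0.4976 ≈ 0.6057

0.61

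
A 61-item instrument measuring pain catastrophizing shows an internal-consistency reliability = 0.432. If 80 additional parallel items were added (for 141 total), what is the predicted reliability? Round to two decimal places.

0.64

n = 141/61 = 2.3115
r_new = 2.3115·0.432 / [1 + (2.3115 − 1)·0.432]
r_new = 0.9986 / 1.5666 ≈ 0.6374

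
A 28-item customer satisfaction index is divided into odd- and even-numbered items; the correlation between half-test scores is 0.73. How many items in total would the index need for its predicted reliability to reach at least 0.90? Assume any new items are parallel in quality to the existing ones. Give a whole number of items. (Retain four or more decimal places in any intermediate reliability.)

r_full = 2(0.73)/(1 + 0.73) = 0.8439
n = r_tgt(1 − r_full) / [r_full(1 − r_tgt)] = 0.90 × 0.1561 / (0.8439 × 0.10) ≈ 1.6648
Required items = 1.6648 × 28 = 46.61, so 47 items.

47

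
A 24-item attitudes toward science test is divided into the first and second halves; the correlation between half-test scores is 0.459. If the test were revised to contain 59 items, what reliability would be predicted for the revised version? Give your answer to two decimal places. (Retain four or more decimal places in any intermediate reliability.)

0.81

Full-test reliability from the split-half r: r_full = 2(0.459)/(1 + 0.459) = 0.6292
Length factor from 24 to 59 items: n = 59/24 = 2.4583
r_new = n·r_full / (1 + (n − 1)·r_full) = 1.5468 / 1.9176 ≈ 0.8066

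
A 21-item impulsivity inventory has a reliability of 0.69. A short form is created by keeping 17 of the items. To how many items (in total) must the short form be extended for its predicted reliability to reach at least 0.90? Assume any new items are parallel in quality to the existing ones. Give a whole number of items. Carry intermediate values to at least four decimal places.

85

Short-form reliability: n = 17/21 = 0.8095; r_17 = n·r/(1+(n−1)r) ≈ 0.6431
Then solve for n' with r_old = 0.6431, r_target = 0.90: n' = 0.90(1 − 0.6431)/[0.6431(1 − 0.90)] = 4.9947
Total items = 4.9947 × 17 = 84.91, rounded up to 85.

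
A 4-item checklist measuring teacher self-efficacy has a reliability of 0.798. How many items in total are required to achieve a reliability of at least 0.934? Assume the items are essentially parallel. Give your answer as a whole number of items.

15

Spearman-Brown solved for the length factor n:
n = r*(1 − r) / [ r (1 − r*) ]
n = [0.934 × 0.202] / [0.798 × 0.066]
  = 0.188668 / 0.052668 = 3.5822
Items needed = n × 4 = 3.5822 × 4 ≈ 14.33 → round up to 15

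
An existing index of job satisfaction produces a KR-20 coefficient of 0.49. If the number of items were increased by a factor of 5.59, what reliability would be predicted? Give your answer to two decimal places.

0.84

By Spearman-Brown, r_new = n r / (1 + (n − 1) r).
r_new = 5.59·0.49 / [1 + (5.59 − 1)·0.49]
r_new = 2.7391 / 3.2491 ≈ 0.8430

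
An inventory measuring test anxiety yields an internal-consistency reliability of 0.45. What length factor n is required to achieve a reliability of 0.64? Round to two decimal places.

2.17

Rearranging the Spearman-Brown formula for n,
n = r*(1 − r) / [ r (1 − r*) ]
n = 0.64 × (1 − 0.45) / [ 0.45 × (1 − 0.64) ]
n = 0.3520 / 0.1620 ≈ 2.1728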